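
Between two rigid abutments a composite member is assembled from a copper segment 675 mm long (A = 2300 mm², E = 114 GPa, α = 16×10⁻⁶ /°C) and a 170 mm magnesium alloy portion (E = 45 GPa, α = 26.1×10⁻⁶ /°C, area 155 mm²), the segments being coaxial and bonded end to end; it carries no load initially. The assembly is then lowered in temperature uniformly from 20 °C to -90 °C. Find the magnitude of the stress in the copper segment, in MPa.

With the walls removed the bar would change length by δ_free = Σ αᵢΔT Lᵢ = 16×10⁻⁶×110×675 + 26.1×10⁻⁶×110×170 = 1.676 mm.
The walls prevent any net length change, so an axial force P (same in every segment) develops. Compatibility: P · Σ Lᵢ/(AᵢEᵢ) = δ_free.
The series flexibility is Σ Lᵢ/(AᵢEᵢ) = 675/(2300×114×10³) + 170/(155×45×10³) = 2.695×10⁻⁵ mm/N.
Hence P = δ_free / Σ(L/AE) = 1.676/2.695×10⁻⁵ = 62.2 kN (tensile).
σ_{copper} = P / A = 62200 / 2300 = 27.04 MPa.

σ ≈ 27 MPa (tensile)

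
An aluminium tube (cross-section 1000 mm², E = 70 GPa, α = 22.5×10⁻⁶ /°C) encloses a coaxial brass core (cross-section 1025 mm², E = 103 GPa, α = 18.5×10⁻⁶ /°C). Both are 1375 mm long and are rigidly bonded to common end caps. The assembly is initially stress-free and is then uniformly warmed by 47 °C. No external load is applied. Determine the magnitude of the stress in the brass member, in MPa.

Equilibrium of a rigid end plate with no external load gives equal and opposite internal forces ±P in the two members. Since α_{aluminium} > α_{brass}, heating drives the aluminium into compression and the brass into tension.
Equating the net (thermal + elastic) strains gives |α₁ − α₂|·ΔT = P·[1/(A₁E₁) + 1/(A₂E₂)].
|α₁ − α₂|·ΔT = 4×10⁻⁶ × 47 = 0.000188.
1/(A₁E₁) + 1/(A₂E₂) = 1/(1000×70×10³) + 1/(1025×103×10³) = 2.376×10⁻⁸ N⁻¹.
P = 0.000188 / 2.376×10⁻⁸ = 7913 N = 7.913 kN.
σ_{brass} = P/A₂ = 7913/1025 = 7.72 MPa, tensile.

σ ≈ 7.72 MPa (tensile)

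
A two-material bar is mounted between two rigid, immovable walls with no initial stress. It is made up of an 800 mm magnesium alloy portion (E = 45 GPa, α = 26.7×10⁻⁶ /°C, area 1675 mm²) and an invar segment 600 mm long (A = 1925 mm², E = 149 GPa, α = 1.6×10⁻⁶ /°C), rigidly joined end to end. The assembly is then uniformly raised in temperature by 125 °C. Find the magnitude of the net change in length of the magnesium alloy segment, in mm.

Free thermal expansion of the whole bar: Σ αᵢΔT Lᵢ = 26.7×10⁻⁶×125×800 + 1.6×10⁻⁶×125×600 = 2.79 mm.
The rigid supports impose zero overall length change; the single axial force P common to all segments must satisfy P Σ Lᵢ/(AᵢEᵢ) = δ_free.
Σ Lᵢ/(AᵢEᵢ) = 800/(1675×45×10³) + 600/(1925×149×10³) = 1.271×10⁻⁵ mm/N.
P = 2.79 / 1.271×10⁻⁵ = 219600 N = 219.6 kN, compressive.
For the magnesium alloy segment, free thermal change = 26.7×10⁻⁶×125×800 = 2.67 mm and elastic change from P = 219600×800/(1675×45×10³) = 2.331 mm; these oppose, so the net change is 0.339 mm (segment lengthens).

|ΔL| ≈ 0.339 mm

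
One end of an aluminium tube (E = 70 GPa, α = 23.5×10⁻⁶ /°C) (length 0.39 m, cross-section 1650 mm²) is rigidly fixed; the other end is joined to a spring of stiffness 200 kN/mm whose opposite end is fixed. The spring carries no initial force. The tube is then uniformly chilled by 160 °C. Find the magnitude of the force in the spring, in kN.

P ≈ 175 kN

The unrestrained thermal change is αΔT L = 23.5×10⁻⁶ × 160 × 390 = 1.466 mm.
With a force P in the spring, the elastic change of the tube is PL/(AE) and that of the spring is P/k; compatibility requires their sum to equal δ_free.
So P = δ_free / [L/(AE) + 1/k] = 1.466 / [ 390/(1650×70×10³) + 1/(200×10³) ].
P = 1.466 / 8.377×10⁻⁶ = 175100 N.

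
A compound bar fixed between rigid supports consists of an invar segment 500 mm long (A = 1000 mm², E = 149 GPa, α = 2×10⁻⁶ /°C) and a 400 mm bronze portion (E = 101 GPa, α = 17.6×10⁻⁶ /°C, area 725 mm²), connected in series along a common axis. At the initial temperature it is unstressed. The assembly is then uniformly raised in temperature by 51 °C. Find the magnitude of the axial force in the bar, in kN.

P ≈ 46.5 kN (compressive)

With the walls removed the bar would change length by δ_free = Σ αᵢΔT Lᵢ = 2×10⁻⁶×51×500 + 17.6×10⁻⁶×51×400 = 0.41 mm.
The rigid supports impose zero overall length change; the single axial force P common to all segments must satisfy P Σ Lᵢ/(AᵢEᵢ) = δ_free.
Σ Lᵢ/(AᵢEᵢ) = 500/(1000×149×10³) + 400/(725×101×10³) = 8.818×10⁻⁶ mm/N.
So P = 0.41 / 8.818×10⁻⁶ = 46.5 kN, compressive.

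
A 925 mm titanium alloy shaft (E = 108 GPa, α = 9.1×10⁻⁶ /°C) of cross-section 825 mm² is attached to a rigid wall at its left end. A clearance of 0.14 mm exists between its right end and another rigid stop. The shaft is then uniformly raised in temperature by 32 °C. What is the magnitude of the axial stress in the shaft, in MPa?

If the wall were absent the shaft would grow by αΔT L = 9.1×10⁻⁶ × 32 × 925 = 0.2694 mm.
After closing the 0.14 mm clearance, 0.2694 − 0.14 = 0.1294 mm of expansion remains to be suppressed by the wall.
So σ = E(δ_free − g)/L = 108×10³ × 0.1294/925 = 15.1 MPa.

σ ≈ 15.1 MPa (compressive)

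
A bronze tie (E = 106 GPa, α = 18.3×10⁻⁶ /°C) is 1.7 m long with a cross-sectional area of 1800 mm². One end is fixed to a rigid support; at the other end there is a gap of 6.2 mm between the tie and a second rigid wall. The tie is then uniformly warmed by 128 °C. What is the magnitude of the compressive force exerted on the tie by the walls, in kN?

P ≈ 0 kN

If the wall were absent the tie would grow by αΔT L = 18.3×10⁻⁶ × 128 × 1700 = 3.982 mm.
Since δ_free = 3.98 mm is less than the 6.2 mm gap, the tie never touches the wall. No axial force develops.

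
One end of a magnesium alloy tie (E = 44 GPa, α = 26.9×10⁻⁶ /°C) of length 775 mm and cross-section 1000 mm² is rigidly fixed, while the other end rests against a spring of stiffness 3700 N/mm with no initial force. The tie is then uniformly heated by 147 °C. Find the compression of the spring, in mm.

δ ≈ 2.88 mm

Free thermal expansion: δ_free = αΔT L = 26.9×10⁻⁶ × 147 × 775 = 3.065 mm.
With a force P in the spring, the elastic change of the tie is PL/(AE) and that of the spring is P/k; compatibility requires their sum to equal δ_free.
P [ L/(AE) + 1/k ] = δ_free → P [ 775/(1000×44×10³) + 1/(3700) ] = 3.065.
P = 3.065 / 0.0002879 = 10650 N.
Spring compression = P/k = 10650/(3700) = 2.877 mm.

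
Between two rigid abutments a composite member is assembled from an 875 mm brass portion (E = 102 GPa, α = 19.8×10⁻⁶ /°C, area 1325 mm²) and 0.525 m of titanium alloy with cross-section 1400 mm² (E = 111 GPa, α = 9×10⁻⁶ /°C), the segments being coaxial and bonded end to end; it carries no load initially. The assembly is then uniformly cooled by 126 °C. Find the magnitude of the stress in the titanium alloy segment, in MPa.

With the walls removed the bar would change length by δ_free = Σ αᵢΔT Lᵢ = 19.8×10⁻⁶×126×875 + 9×10⁻⁶×126×525 = 2.778 mm.
Since the ends are fixed, an axial force P builds up, equal in every segment, with P · Σ Lᵢ/(AᵢEᵢ) = δ_free.
Σ Lᵢ/(AᵢEᵢ) = 875/(1325×102×10³) + 525/(1400×111×10³) = 9.853×10⁻⁶ mm/N.
So P = 2.778 / 9.853×10⁻⁶ = 282 kN, tensile.
σ_{titanium alloy} = P / A = 282000 / 1400 = 201.4 MPa.

σ ≈ 201 MPa (tensile)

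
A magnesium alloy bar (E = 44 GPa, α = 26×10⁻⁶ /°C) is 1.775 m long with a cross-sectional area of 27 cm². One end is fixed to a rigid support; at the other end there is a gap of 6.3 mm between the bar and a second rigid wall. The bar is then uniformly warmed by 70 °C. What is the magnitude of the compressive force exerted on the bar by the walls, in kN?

Free thermal elongation = αΔT L = 26×10⁻⁶ × 70 × 1775 = 3.23 mm.
Since δ_free = 3.23 mm is less than the 6.3 mm gap, the bar never touches the wall. No axial force develops.

P ≈ 0 kN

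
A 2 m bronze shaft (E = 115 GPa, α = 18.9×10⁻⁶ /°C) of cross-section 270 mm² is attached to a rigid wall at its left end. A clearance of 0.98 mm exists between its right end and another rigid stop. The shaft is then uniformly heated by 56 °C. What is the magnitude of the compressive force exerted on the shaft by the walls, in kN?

P ≈ 17.6 kN

Unrestrained expansion: δ_free = αΔT L = 18.9×10⁻⁶ × 56 × 2000 = 2.117 mm.
The gap closes (δ_free > 0.98 mm) and the wall then resists a further 2.117 − 0.98 = 1.137 mm of expansion.
Compatibility: PL/(AE) = 1.137 mm, so σ = P/A = E × (1.137/2000) = 65.37 MPa.
Force on the wall = σA = 65.37 × 270 mm² = 17.65 kN.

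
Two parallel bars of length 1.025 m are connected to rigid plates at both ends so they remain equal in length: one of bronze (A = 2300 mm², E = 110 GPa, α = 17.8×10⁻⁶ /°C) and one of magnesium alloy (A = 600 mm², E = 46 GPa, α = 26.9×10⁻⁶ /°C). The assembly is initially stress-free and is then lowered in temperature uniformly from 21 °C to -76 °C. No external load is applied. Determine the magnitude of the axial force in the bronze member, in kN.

Both members must finish at the same length. With the larger α, the magnesium alloy tends to over-contract; the plates restrain it, putting the magnesium alloy in tension and the bronze in compression. With no external load the two internal forces are equal and opposite, magnitude P.
Setting the final lengths equal and cancelling L: (α₁ − α₂)ΔT = P/(A₁E₁) + P/(A₂E₂).
|α₁ − α₂|·ΔT = 9.1×10⁻⁶ × 97 = 0.0008827.
1/(A₁E₁) + 1/(A₂E₂) = 1/(2300×110×10³) + 1/(600×46×10³) = 4.018×10⁻⁸ N⁻¹.
So P = 0.0008827 / 4.018×10⁻⁸ = 21.97 kN.

P ≈ 22 kN (compressive in the bronze)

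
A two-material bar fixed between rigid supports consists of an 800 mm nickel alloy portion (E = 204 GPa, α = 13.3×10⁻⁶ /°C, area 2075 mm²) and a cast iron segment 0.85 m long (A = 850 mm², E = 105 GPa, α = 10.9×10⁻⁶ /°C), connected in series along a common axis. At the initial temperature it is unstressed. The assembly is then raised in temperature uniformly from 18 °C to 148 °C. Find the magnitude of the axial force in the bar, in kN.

Free thermal expansion of the whole bar: Σ αᵢΔT Lᵢ = 13.3×10⁻⁶×130×800 + 10.9×10⁻⁶×130×850 = 2.588 mm.
The walls prevent any net length change, so an axial force P (same in every segment) develops. Compatibility: P · Σ Lᵢ/(AᵢEᵢ) = δ_free.
Σ Lᵢ/(AᵢEᵢ) = 800/(2075×204×10³) + 850/(850×105×10³) = 1.141×10⁻⁵ mm/N.
So P = 2.588 / 1.141×10⁻⁵ = 226.7 kN, compressive.

P ≈ 227 kN (compressive)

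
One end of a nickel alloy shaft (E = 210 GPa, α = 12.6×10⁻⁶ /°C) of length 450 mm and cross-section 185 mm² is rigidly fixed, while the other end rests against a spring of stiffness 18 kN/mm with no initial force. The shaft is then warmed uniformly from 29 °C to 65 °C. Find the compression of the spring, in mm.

δ ≈ 0.169 mm

The unrestrained thermal change is αΔT L = 12.6×10⁻⁶ × 36 × 450 = 0.2041 mm.
Let P be the compressive force at the spring. The shaft shortens elastically by PL/(AE) and the spring compresses by P/k; together these equal δ_free.
So P = δ_free / [L/(AE) + 1/k] = 0.2041 / [ 450/(185×210×10³) + 1/(18×10³) ].
P = 0.2041 / 6.714×10⁻⁵ = 3040 N.
Spring compression = P/k = 3040/(18×10³) = 0.1689 mm.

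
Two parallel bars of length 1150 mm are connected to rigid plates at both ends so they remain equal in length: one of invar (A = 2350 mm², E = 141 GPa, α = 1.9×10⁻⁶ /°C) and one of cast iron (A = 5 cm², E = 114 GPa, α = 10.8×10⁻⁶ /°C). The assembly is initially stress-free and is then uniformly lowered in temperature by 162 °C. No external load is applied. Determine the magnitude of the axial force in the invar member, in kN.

P ≈ 70.1 kN (compressive in the invar)

Both members must finish at the same length. With the larger α, the cast iron tends to over-contract; the plates restrain it, putting the cast iron in tension and the invar in compression. With no external load the two internal forces are equal and opposite, magnitude P.
Setting the final lengths equal and cancelling L: (α₁ − α₂)ΔT = P/(A₁E₁) + P/(A₂E₂).
|α₁ − α₂|·ΔT = 8.9×10⁻⁶ × 162 = 0.001442.
1/(A₁E₁) + 1/(A₂E₂) = 1/(2350×141×10³) + 1/(500×114×10³) = 2.056×10⁻⁸ N⁻¹.
So P = 0.001442 / 2.056×10⁻⁸ = 70.12 kN.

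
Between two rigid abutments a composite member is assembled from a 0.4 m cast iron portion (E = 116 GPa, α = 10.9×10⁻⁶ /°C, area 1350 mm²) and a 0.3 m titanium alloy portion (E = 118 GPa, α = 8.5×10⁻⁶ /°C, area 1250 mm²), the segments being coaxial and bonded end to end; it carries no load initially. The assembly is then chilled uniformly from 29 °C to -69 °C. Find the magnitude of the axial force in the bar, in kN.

With the walls removed the bar would change length by δ_free = Σ αᵢΔT Lᵢ = 10.9×10⁻⁶×98×400 + 8.5×10⁻⁶×98×300 = 0.6772 mm.
The walls prevent any net length change, so an axial force P (same in every segment) develops. Compatibility: P · Σ Lᵢ/(AᵢEᵢ) = δ_free.
Σ Lᵢ/(AᵢEᵢ) = 400/(1350×116×10³) + 300/(1250×118×10³) = 4.588×10⁻⁶ mm/N.
Hence P = δ_free / Σ(L/AE) = 0.6772/4.588×10⁻⁶ = 147.6 kN (tensile).

P ≈ 148 kN (tensile)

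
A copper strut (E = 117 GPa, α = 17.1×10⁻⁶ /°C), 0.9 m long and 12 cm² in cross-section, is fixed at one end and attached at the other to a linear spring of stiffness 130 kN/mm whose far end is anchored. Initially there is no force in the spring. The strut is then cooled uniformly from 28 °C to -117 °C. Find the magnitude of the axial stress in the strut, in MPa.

σ ≈ 132 MPa (tensile)

Free thermal contraction: δ_free = αΔT L = 17.1×10⁻⁶ × 145 × 900 = 2.232 mm.
Let P be the tensile force in the spring. The strut extends elastically by PL/(AE) and the spring stretches by P/k; together these equal δ_free.
So P = δ_free / [L/(AE) + 1/k] = 2.232 / [ 900/(1200×117×10³) + 1/(130×10³) ].
P = 2.232 / 1.41×10⁻⁵ = 158200 N.
σ = P/A = 158200/1200 = 131.9 MPa.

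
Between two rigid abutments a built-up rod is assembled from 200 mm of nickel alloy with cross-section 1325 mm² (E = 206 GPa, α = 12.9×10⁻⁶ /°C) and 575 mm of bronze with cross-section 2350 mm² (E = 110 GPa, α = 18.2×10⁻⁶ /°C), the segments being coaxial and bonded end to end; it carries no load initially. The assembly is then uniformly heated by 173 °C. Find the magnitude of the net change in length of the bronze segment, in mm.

Free thermal expansion of the whole bar: Σ αᵢΔT Lᵢ = 12.9×10⁻⁶×173×200 + 18.2×10⁻⁶×173×575 = 2.257 mm.
The rigid supports impose zero overall length change; the single axial force P common to all segments must satisfy P Σ Lᵢ/(AᵢEᵢ) = δ_free.
Σ Lᵢ/(AᵢEᵢ) = 200/(1325×206×10³) + 575/(2350×110×10³) = 2.957×10⁻⁶ mm/N.
P = 2.257 / 2.957×10⁻⁶ = 763200 N = 763.2 kN, compressive.
For the bronze segment, free thermal change = 18.2×10⁻⁶×173×575 = 1.81 mm and elastic change from P = 763200×575/(2350×110×10³) = 1.698 mm; these oppose, so the net change is 0.113 mm (segment lengthens).

|ΔL| ≈ 0.113 mm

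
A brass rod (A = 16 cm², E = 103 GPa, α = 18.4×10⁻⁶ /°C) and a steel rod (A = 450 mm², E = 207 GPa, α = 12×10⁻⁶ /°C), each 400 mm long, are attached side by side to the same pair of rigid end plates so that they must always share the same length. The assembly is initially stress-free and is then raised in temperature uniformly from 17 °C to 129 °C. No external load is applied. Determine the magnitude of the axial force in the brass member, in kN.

P ≈ 42.7 kN (compressive in the brass)

Both members must finish at the same length. With the larger α, the brass tends to over-expand; the plates restrain it, putting the brass in compression and the steel in tension. With no external load the two internal forces are equal and opposite, magnitude P.
Compatibility of the two members (thermal + elastic change equal): (α₁ − α₂)ΔT = P·[1/(A₁E₁) + 1/(A₂E₂)].
|α₁ − α₂|·ΔT = 6.4×10⁻⁶ × 112 = 0.0007168.
1/(A₁E₁) + 1/(A₂E₂) = 1/(1600×103×10³) + 1/(450×207×10³) = 1.68×10⁻⁸ N⁻¹.
P = 0.0007168 / 1.68×10⁻⁸ = 42660 N = 42.66 kN.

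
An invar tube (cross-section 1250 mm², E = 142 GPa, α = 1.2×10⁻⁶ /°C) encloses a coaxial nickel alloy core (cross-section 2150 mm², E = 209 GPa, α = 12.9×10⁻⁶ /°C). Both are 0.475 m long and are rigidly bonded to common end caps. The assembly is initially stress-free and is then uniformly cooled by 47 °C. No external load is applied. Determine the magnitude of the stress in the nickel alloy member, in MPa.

Equilibrium of a rigid end plate with no external load gives equal and opposite internal forces ±P in the two members. Since α_{nickel alloy} > α_{invar}, cooling drives the nickel alloy into tension and the invar into compression.
Setting the final lengths equal and cancelling L: (α₁ − α₂)ΔT = P/(A₁E₁) + P/(A₂E₂).
|α₁ − α₂|·ΔT = 11.7×10⁻⁶ × 47 = 0.0005499.
1/(A₁E₁) + 1/(A₂E₂) = 1/(1250×142×10³) + 1/(2150×209×10³) = 7.859×10⁻⁹ N⁻¹.
P = 0.0005499 / 7.859×10⁻⁹ = 69970 N = 69.97 kN.
σ_{nickel alloy} = P/A₂ = 69970/2150 = 32.54 MPa, tensile.

σ ≈ 32.5 MPa (tensile)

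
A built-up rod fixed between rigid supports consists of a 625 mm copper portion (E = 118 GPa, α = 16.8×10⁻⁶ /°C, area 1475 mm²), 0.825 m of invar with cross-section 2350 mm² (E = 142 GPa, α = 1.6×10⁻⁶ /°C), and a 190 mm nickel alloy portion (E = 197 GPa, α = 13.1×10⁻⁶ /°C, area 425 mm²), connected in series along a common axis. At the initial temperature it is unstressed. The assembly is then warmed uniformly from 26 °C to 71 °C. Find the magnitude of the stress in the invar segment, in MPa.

σ ≈ 32.9 MPa (compressive)

Free thermal expansion of the whole bar: Σ αᵢΔT Lᵢ = 16.8×10⁻⁶×45×625 + 1.6×10⁻⁶×45×825 + 13.1×10⁻⁶×45×190 = 0.6439 mm.
The walls prevent any net length change, so an axial force P (same in every segment) develops. Compatibility: P · Σ Lᵢ/(AᵢEᵢ) = δ_free.
Σ Lᵢ/(AᵢEᵢ) = 625/(1475×118×10³) + 825/(2350×142×10³) + 190/(425×197×10³) = 8.333×10⁻⁶ mm/N.
So P = 0.6439 / 8.333×10⁻⁶ = 77.28 kN, compressive.
σ_{invar} = P / A = 77280 / 2350 = 32.88 MPa.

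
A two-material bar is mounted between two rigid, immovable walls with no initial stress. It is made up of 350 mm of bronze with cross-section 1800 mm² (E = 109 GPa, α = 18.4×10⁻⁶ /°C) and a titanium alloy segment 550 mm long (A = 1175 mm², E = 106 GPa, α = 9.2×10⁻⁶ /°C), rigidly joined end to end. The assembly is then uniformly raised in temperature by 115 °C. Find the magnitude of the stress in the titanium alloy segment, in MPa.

σ ≈ 182 MPa (compressive)

If the supports were absent, the total length change would be Σ αᵢΔT Lᵢ = 18.4×10⁻⁶×115×350 + 9.2×10⁻⁶×115×550 = 1.322 mm.
The rigid supports impose zero overall length change; the single axial force P common to all segments must satisfy P Σ Lᵢ/(AᵢEᵢ) = δ_free.
Σ Lᵢ/(AᵢEᵢ) = 350/(1800×109×10³) + 550/(1175×106×10³) = 6.2×10⁻⁶ mm/N.
Hence P = δ_free / Σ(L/AE) = 1.322/6.2×10⁻⁶ = 213.3 kN (compressive).
σ_{titanium alloy} = P / A = 213300 / 1175 = 181.5 MPa.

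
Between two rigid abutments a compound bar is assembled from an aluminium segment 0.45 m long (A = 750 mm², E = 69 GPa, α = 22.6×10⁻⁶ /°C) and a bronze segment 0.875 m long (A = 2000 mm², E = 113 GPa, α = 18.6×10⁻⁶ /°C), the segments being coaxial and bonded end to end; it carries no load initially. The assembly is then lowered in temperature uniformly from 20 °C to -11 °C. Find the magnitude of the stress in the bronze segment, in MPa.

Free thermal contraction of the whole bar: Σ αᵢΔT Lᵢ = 22.6×10⁻⁶×31×450 + 18.6×10⁻⁶×31×875 = 0.8198 mm.
The walls prevent any net length change, so an axial force P (same in every segment) develops. Compatibility: P · Σ Lᵢ/(AᵢEᵢ) = δ_free.
Σ Lᵢ/(AᵢEᵢ) = 450/(750×69×10³) + 875/(2000×113×10³) = 1.257×10⁻⁵ mm/N.
Hence P = δ_free / Σ(L/AE) = 0.8198/1.257×10⁻⁵ = 65.23 kN (tensile).
σ_{bronze} = P / A = 65230 / 2000 = 32.62 MPa.

σ ≈ 32.6 MPa (tensile)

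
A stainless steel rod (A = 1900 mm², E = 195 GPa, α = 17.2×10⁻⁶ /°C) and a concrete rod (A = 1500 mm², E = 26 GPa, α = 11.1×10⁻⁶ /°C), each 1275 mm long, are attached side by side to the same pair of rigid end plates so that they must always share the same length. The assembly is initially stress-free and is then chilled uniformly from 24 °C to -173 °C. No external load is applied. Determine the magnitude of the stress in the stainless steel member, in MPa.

The stainless steel has the larger α, so on cooling it would change length more than the concrete if both were free. The rigid plates force a common final length, so the stainless steel is put into tension and the concrete into compression, with equal and opposite forces P (no external load).
Compatibility of the two members (thermal + elastic change equal): (α₁ − α₂)ΔT = P·[1/(A₁E₁) + 1/(A₂E₂)].
|α₁ − α₂|·ΔT = 6.1×10⁻⁶ × 197 = 0.001202.
1/(A₁E₁) + 1/(A₂E₂) = 1/(1900×195×10³) + 1/(1500×26×10³) = 2.834×10⁻⁸ N⁻¹.
So P = 0.001202 / 2.834×10⁻⁸ = 42.4 kN.
σ_{stainless steel} = P/A₁ = 42400/1900 = 22.32 MPa, tensile.

σ ≈ 22.3 MPa (tensile)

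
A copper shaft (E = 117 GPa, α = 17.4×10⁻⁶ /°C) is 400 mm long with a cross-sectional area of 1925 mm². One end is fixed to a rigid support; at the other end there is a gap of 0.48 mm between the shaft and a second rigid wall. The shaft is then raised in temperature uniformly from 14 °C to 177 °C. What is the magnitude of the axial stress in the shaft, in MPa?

σ ≈ 191 MPa (compressive)

If the wall were absent the shaft would grow by αΔT L = 17.4×10⁻⁶ × 163 × 400 = 1.134 mm.
This exceeds the 0.48 mm gap, so the wall pushes back. The portion of expansion that must be recovered elastically is δ_free − gap = 1.134 − 0.48 = 0.6545 mm.
Compatibility: PL/(AE) = 0.6545 mm, so σ = P/A = E × (0.6545/400) = 191.4 MPa.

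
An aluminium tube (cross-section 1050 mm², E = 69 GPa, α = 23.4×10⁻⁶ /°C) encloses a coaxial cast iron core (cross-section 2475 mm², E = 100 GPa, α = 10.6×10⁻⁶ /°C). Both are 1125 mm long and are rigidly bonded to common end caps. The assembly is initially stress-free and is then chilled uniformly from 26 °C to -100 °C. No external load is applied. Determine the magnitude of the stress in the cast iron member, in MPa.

σ ≈ 36.5 MPa (compressive)

Equilibrium of a rigid end plate with no external load gives equal and opposite internal forces ±P in the two members. Since α_{aluminium} > α_{cast iron}, cooling drives the aluminium into tension and the cast iron into compression.
Compatibility of the two members (thermal + elastic change equal): (α₁ − α₂)ΔT = P·[1/(A₁E₁) + 1/(A₂E₂)].
|α₁ − α₂|·ΔT = 12.8×10⁻⁶ × 126 = 0.001613.
1/(A₁E₁) + 1/(A₂E₂) = 1/(1050×69×10³) + 1/(2475×100×10³) = 1.784×10⁻⁸ N⁻¹.
So P = 0.001613 / 1.784×10⁻⁸ = 90.39 kN.
σ_{cast iron} = P/A₂ = 90390/2475 = 36.52 MPa, compressive.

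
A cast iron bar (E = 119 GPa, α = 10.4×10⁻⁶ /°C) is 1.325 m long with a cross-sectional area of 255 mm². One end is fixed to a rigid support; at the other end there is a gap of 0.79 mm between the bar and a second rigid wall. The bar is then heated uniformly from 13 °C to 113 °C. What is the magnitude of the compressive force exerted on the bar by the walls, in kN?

P ≈ 13.5 kN

If the wall were absent the bar would grow by αΔT L = 10.4×10⁻⁶ × 100 × 1325 = 1.378 mm.
The gap closes (δ_free > 0.79 mm) and the wall then resists a further 1.378 − 0.79 = 0.588 mm of expansion.
Compatibility: PL/(AE) = 0.588 mm, so σ = P/A = E × (0.588/1325) = 52.81 MPa.
Force on the wall = σA = 52.81 × 255 mm² = 13.47 kN.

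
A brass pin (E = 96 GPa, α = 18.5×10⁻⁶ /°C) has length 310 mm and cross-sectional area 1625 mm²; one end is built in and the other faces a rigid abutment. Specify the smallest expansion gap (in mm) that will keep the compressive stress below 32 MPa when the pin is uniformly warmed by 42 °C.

With no wall the pin would lengthen by αΔT L = 18.5×10⁻⁶ × 42 × 310 = 0.2409 mm.
A stress of 32 MPa corresponds to the wall pushing the pin back by σL/E = 32×310/(96×10³) = 0.1033 mm.
So the gap has to take up the difference, g_min = δ_free − σL/E = 0.2409 − 0.1033 = 0.1375 mm.

g ≈ 0.138 mm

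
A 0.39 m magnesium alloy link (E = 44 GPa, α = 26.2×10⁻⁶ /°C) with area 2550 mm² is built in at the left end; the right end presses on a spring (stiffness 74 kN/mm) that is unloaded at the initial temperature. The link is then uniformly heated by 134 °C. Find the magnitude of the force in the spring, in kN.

P ≈ 80.6 kN

The unrestrained thermal change is αΔT L = 26.2×10⁻⁶ × 134 × 390 = 1.369 mm.
Let P be the compressive force at the spring. The link shortens elastically by PL/(AE) and the spring compresses by P/k; together these equal δ_free.
So P = δ_free / [L/(AE) + 1/k] = 1.369 / [ 390/(2550×44×10³) + 1/(74×10³) ].
P = 1.369 / 1.699×10⁻⁵ = 80590 N.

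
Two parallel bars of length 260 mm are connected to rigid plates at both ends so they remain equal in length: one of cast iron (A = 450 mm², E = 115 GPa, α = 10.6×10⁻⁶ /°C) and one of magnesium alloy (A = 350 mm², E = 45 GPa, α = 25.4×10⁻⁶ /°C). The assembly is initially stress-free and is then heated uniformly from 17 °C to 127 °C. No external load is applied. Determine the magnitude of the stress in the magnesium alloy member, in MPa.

Equilibrium of a rigid end plate with no external load gives equal and opposite internal forces ±P in the two members. Since α_{magnesium alloy} > α_{cast iron}, heating drives the magnesium alloy into compression and the cast iron into tension.
Setting the final lengths equal and cancelling L: (α₁ − α₂)ΔT = P/(A₁E₁) + P/(A₂E₂).
|α₁ − α₂|·ΔT = 14.8×10⁻⁶ × 110 = 0.001628.
1/(A₁E₁) + 1/(A₂E₂) = 1/(450×115×10³) + 1/(350×45×10³) = 8.282×10⁻⁸ N⁻¹.
So P = 0.001628 / 8.282×10⁻⁸ = 19.66 kN.
σ_{magnesium alloy} = P/A₂ = 19660/350 = 56.17 MPa, compressive.

σ ≈ 56.2 MPa (compressive)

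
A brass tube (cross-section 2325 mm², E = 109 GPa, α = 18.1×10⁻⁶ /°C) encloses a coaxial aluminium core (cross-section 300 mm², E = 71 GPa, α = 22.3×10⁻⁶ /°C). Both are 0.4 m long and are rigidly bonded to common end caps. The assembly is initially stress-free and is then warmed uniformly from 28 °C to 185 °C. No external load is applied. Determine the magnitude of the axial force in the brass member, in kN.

P ≈ 13 kN (tensile in the brass)

The aluminium has the larger α, so on heating it would change length more than the brass if both were free. The rigid plates force a common final length, so the aluminium is put into compression and the brass into tension, with equal and opposite forces P (no external load).
Compatibility of the two members (thermal + elastic change equal): (α₁ − α₂)ΔT = P·[1/(A₁E₁) + 1/(A₂E₂)].
|α₁ − α₂|·ΔT = 4.2×10⁻⁶ × 157 = 0.0006594.
1/(A₁E₁) + 1/(A₂E₂) = 1/(2325×109×10³) + 1/(300×71×10³) = 5.089×10⁻⁸ N⁻¹.
P = 0.0006594 / 5.089×10⁻⁸ = 12960 N = 12.96 kN.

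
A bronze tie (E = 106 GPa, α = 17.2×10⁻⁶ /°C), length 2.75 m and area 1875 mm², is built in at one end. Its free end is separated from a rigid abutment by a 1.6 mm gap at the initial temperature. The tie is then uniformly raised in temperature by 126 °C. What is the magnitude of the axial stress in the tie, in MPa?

σ ≈ 168 MPa (compressive)

Unrestrained expansion: δ_free = αΔT L = 17.2×10⁻⁶ × 126 × 2750 = 5.96 mm.
This exceeds the 1.6 mm gap, so the wall pushes back. The portion of expansion that must be recovered elastically is δ_free − gap = 5.96 − 1.6 = 4.36 mm.
That suppressed elongation corresponds to σ = E·Δ/L = 106×10³ × 4.36/2750 = 168.1 MPa.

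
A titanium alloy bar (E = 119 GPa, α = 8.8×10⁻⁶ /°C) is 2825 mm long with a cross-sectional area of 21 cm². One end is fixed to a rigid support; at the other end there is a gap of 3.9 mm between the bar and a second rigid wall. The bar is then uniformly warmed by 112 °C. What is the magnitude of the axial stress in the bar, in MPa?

Free thermal elongation = αΔT L = 8.8×10⁻⁶ × 112 × 2825 = 2.784 mm.
Since δ_free = 2.78 mm is less than the 3.9 mm gap, the bar never touches the wall. No axial force develops.

σ ≈ 0 MPa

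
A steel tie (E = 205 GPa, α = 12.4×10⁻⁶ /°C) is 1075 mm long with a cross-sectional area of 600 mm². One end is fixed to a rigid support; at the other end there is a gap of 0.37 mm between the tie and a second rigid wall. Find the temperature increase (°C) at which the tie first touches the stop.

Contact occurs when the free expansion equals the gap: αΔT L = 0.37 mm.
ΔT = 0.37 / (12.4×10⁻⁶ × 1075) = 27.76 °C.

ΔT ≈ 27.8 °C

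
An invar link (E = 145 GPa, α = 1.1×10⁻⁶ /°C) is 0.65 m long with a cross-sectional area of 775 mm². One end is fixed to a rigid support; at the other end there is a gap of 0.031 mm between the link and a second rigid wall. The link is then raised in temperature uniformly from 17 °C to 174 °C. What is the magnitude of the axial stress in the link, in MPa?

σ ≈ 18.1 MPa (compressive)

Unrestrained expansion: δ_free = αΔT L = 1.1×10⁻⁶ × 157 × 650 = 0.1123 mm.
This exceeds the 0.031 mm gap, so the wall pushes back. The portion of expansion that must be recovered elastically is δ_free − gap = 0.1123 − 0.031 = 0.08125 mm.
So σ = E(δ_free − g)/L = 145×10³ × 0.08125/650 = 18.13 MPa.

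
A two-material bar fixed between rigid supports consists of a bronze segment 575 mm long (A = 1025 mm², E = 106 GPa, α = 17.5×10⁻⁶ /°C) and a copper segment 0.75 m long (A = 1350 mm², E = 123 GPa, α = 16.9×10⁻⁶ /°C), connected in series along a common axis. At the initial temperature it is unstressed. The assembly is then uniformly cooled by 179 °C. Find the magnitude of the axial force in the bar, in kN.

Free thermal contraction of the whole bar: Σ αᵢΔT Lᵢ = 17.5×10⁻⁶×179×575 + 16.9×10⁻⁶×179×750 = 4.07 mm.
The rigid supports impose zero overall length change; the single axial force P common to all segments must satisfy P Σ Lᵢ/(AᵢEᵢ) = δ_free.
Σ Lᵢ/(AᵢEᵢ) = 575/(1025×106×10³) + 750/(1350×123×10³) = 9.809×10⁻⁶ mm/N.
Hence P = δ_free / Σ(L/AE) = 4.07/9.809×10⁻⁶ = 414.9 kN (tensile).

P ≈ 415 kN (tensile)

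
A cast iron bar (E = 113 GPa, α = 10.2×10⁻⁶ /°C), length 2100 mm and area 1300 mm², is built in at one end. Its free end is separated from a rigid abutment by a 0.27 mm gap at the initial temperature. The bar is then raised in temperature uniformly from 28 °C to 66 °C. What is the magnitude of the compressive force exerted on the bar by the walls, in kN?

Unrestrained expansion: δ_free = αΔT L = 10.2×10⁻⁶ × 38 × 2100 = 0.814 mm.
This exceeds the 0.27 mm gap, so the wall pushes back. The portion of expansion that must be recovered elastically is δ_free − gap = 0.814 − 0.27 = 0.544 mm.
So σ = E(δ_free − g)/L = 113×10³ × 0.544/2100 = 29.27 MPa.
Force on the wall = σA = 29.27 × 1300 mm² = 38.05 kN.

P ≈ 38.1 kN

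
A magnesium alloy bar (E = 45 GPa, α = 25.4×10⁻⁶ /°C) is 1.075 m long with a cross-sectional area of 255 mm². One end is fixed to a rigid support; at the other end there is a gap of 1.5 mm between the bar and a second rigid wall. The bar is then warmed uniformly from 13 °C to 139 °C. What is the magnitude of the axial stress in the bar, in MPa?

If the wall were absent the bar would grow by αΔT L = 25.4×10⁻⁶ × 126 × 1075 = 3.44 mm.
This exceeds the 1.5 mm gap, so the wall pushes back. The portion of expansion that must be recovered elastically is δ_free − gap = 3.44 − 1.5 = 1.94 mm.
So σ = E(δ_free − g)/L = 45×10³ × 1.94/1075 = 81.23 MPa.

σ ≈ 81.2 MPa (compressive)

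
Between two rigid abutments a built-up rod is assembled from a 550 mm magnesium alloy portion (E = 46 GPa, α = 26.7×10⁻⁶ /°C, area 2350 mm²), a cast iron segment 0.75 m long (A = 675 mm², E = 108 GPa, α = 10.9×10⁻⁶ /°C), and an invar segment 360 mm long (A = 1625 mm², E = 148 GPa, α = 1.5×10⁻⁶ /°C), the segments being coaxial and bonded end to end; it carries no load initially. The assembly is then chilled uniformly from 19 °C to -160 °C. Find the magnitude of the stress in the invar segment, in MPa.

σ ≈ 153 MPa (tensile)

Free thermal contraction of the whole bar: Σ αᵢΔT Lᵢ = 26.7×10⁻⁶×179×550 + 10.9×10⁻⁶×179×750 + 1.5×10⁻⁶×179×360 = 4.189 mm.
The rigid supports impose zero overall length change; the single axial force P common to all segments must satisfy P Σ Lᵢ/(AᵢEᵢ) = δ_free.
Σ Lᵢ/(AᵢEᵢ) = 550/(2350×46×10³) + 750/(675×108×10³) + 360/(1625×148×10³) = 1.687×10⁻⁵ mm/N.
So P = 4.189 / 1.687×10⁻⁵ = 248.2 kN, tensile.
σ_{invar} = P / A = 248200 / 1625 = 152.8 MPa.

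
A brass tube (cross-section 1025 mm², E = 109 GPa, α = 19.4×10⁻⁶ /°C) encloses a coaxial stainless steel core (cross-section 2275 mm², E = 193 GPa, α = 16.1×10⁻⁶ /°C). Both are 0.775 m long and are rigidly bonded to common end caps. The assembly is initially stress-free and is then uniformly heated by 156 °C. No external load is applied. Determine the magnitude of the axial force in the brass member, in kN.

P ≈ 45.8 kN (compressive in the brass)

The brass has the larger α, so on heating it would change length more than the stainless steel if both were free. The rigid plates force a common final length, so the brass is put into compression and the stainless steel into tension, with equal and opposite forces P (no external load).
Equating the net (thermal + elastic) strains gives |α₁ − α₂|·ΔT = P·[1/(A₁E₁) + 1/(A₂E₂)].
|α₁ − α₂|·ΔT = 3.3×10⁻⁶ × 156 = 0.0005148.
1/(A₁E₁) + 1/(A₂E₂) = 1/(1025×109×10³) + 1/(2275×193×10³) = 1.123×10⁻⁸ N⁻¹.
P = 0.0005148 / 1.123×10⁻⁸ = 45850 N = 45.85 kN.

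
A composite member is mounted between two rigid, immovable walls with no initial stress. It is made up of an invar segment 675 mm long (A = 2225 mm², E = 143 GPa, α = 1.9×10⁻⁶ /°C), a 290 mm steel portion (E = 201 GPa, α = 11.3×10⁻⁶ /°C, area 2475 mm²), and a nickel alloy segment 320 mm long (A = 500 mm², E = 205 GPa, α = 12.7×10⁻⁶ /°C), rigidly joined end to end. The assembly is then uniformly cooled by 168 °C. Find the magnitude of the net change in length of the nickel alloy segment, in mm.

With the walls removed the bar would change length by δ_free = Σ αᵢΔT Lᵢ = 1.9×10⁻⁶×168×675 + 11.3×10⁻⁶×168×290 + 12.7×10⁻⁶×168×320 = 1.449 mm.
Since the ends are fixed, an axial force P builds up, equal in every segment, with P · Σ Lᵢ/(AᵢEᵢ) = δ_free.
Σ Lᵢ/(AᵢEᵢ) = 675/(2225×143×10³) + 290/(2475×201×10³) + 320/(500×205×10³) = 5.826×10⁻⁶ mm/N.
P = 1.449 / 5.826×10⁻⁶ = 248700 N = 248.7 kN, tensile.
For the nickel alloy segment, free thermal change = 12.7×10⁻⁶×168×320 = 0.6828 mm and elastic change from P = 248700×320/(500×205×10³) = 0.7763 mm; these oppose, so the net change is 0.0935 mm (segment lengthens).

|ΔL| ≈ 0.0935 mm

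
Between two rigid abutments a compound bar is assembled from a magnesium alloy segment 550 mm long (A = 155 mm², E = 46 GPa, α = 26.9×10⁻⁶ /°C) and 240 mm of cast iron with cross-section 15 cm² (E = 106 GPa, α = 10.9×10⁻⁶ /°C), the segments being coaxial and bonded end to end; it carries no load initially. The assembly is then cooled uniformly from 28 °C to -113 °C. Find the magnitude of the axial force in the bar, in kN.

With the walls removed the bar would change length by δ_free = Σ αᵢΔT Lᵢ = 26.9×10⁻⁶×141×550 + 10.9×10⁻⁶×141×240 = 2.455 mm.
The rigid supports impose zero overall length change; the single axial force P common to all segments must satisfy P Σ Lᵢ/(AᵢEᵢ) = δ_free.
Σ Lᵢ/(AᵢEᵢ) = 550/(155×46×10³) + 240/(1500×106×10³) = 7.865×10⁻⁵ mm/N.
So P = 2.455 / 7.865×10⁻⁵ = 31.21 kN, tensile.

P ≈ 31.2 kN (tensile)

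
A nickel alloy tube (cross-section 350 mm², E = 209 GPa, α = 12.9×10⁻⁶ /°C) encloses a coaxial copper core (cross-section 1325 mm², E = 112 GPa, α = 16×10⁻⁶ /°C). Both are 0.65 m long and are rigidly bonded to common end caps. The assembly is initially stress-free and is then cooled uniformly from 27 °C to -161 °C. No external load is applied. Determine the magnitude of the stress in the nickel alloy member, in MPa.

Equilibrium of a rigid end plate with no external load gives equal and opposite internal forces ±P in the two members. Since α_{copper} > α_{nickel alloy}, cooling drives the copper into tension and the nickel alloy into compression.
Setting the final lengths equal and cancelling L: (α₁ − α₂)ΔT = P/(A₁E₁) + P/(A₂E₂).
|α₁ − α₂|·ΔT = 3.1×10⁻⁶ × 188 = 0.0005828.
1/(A₁E₁) + 1/(A₂E₂) = 1/(350×209×10³) + 1/(1325×112×10³) = 2.041×10⁻⁸ N⁻¹.
P = 0.0005828 / 2.041×10⁻⁸ = 28560 N = 28.56 kN.
σ_{nickel alloy} = P/A₁ = 28560/350 = 81.59 MPa, compressive.

σ ≈ 81.6 MPa (compressive)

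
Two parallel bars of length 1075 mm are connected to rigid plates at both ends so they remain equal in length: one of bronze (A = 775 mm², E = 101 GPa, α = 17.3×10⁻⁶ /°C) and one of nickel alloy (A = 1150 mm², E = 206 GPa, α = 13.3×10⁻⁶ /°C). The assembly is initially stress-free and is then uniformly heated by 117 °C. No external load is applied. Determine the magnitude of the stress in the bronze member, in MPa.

σ ≈ 35.5 MPa (compressive)

Equilibrium of a rigid end plate with no external load gives equal and opposite internal forces ±P in the two members. Since α_{bronze} > α_{nickel alloy}, heating drives the bronze into compression and the nickel alloy into tension.
Equating the net (thermal + elastic) strains gives |α₁ − α₂|·ΔT = P·[1/(A₁E₁) + 1/(A₂E₂)].
|α₁ − α₂|·ΔT = 4×10⁻⁶ × 117 = 0.000468.
1/(A₁E₁) + 1/(A₂E₂) = 1/(775×101×10³) + 1/(1150×206×10³) = 1.7×10⁻⁸ N⁻¹.
So P = 0.000468 / 1.7×10⁻⁸ = 27.53 kN.
σ_{bronze} = P/A₁ = 27530/775 = 35.53 MPa, compressive.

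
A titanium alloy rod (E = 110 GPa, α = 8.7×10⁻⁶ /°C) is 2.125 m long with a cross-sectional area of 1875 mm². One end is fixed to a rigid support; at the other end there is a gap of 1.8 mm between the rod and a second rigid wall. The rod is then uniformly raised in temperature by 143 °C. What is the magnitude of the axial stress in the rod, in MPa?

σ ≈ 43.7 MPa (compressive)

Unrestrained expansion: δ_free = αΔT L = 8.7×10⁻⁶ × 143 × 2125 = 2.644 mm.
This exceeds the 1.8 mm gap, so the wall pushes back. The portion of expansion that must be recovered elastically is δ_free − gap = 2.644 − 1.8 = 0.8437 mm.
So σ = E(δ_free − g)/L = 110×10³ × 0.8437/2125 = 43.67 MPa.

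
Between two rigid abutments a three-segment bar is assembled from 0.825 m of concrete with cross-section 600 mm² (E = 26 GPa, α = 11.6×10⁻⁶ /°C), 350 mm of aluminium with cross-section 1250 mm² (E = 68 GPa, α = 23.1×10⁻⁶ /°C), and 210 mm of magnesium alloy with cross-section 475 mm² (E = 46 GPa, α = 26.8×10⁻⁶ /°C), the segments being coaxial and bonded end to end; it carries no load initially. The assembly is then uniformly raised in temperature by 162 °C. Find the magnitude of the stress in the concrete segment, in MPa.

σ ≈ 94.4 MPa (compressive)

With the walls removed the bar would change length by δ_free = Σ αᵢΔT Lᵢ = 11.6×10⁻⁶×162×825 + 23.1×10⁻⁶×162×350 + 26.8×10⁻⁶×162×210 = 3.772 mm.
The walls prevent any net length change, so an axial force P (same in every segment) develops. Compatibility: P · Σ Lᵢ/(AᵢEᵢ) = δ_free.
Σ Lᵢ/(AᵢEᵢ) = 825/(600×26×10³) + 350/(1250×68×10³) + 210/(475×46×10³) = 6.661×10⁻⁵ mm/N.
P = 3.772 / 6.661×10⁻⁵ = 56620 N = 56.62 kN, compressive.
σ_{concrete} = P / A = 56620 / 600 = 94.37 MPa.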